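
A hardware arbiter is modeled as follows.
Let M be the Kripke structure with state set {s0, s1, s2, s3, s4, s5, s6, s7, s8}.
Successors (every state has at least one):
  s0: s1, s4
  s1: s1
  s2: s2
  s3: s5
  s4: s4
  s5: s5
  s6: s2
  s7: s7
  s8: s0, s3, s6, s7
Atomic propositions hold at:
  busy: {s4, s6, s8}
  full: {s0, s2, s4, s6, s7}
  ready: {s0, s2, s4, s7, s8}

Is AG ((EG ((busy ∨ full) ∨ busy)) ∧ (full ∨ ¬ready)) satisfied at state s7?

Yes

Sat(busy ∨ full) = {s0, s2, s4, s6, s7, s8}
Sat((busy ∨ full) ∨ busy) = {s0, s2, s4, s6, s7, s8}
EG ((busy ∨ full) ∨ busy): greatest fixpoint, start Z0 = {s0, s2, s4, s6, s7, s8}, keep only states in Sat with some successor in Z. Already a fixed point.
Sat(EG ((busy ∨ full) ∨ busy)) = {s0, s2, s4, s6, s7, s8}
Sat(¬ready) = {s1, s3, s5, s6}
Sat(full ∨ ¬ready) = {s0, s1, s2, s3, s4, s5, s6, s7}
Sat((EG ((busy ∨ full) ∨ busy)) ∧ (full ∨ ¬ready)) = {s0, s2, s4, s6, s7}
AG ((EG ((busy ∨ full) ∨ busy)) ∧ (full ∨ ¬ready)): greatest fixpoint, start Z0 = {s0, s2, s4, s6, s7}, keep only states in Sat with every successor in Z. Z1 = {s2, s4, s6, s7}; fixed.
Sat(AG ((EG ((busy ∨ full) ∨ busy)) ∧ (full ∨ ¬ready))) = {s2, s4, s6, s7}
s7 ∈ Sat(AG ((EG ((busy ∨ full) ∨ busy)) ∧ (full ∨ ¬ready))) = {s2, s4, s6, s7}, so the formula holds at s7.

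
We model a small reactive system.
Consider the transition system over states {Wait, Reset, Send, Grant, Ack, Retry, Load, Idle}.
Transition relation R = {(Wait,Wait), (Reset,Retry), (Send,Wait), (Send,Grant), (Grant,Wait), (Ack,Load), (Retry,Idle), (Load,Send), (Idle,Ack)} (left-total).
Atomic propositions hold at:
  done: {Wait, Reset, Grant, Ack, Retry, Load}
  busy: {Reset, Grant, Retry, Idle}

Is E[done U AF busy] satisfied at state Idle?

AF busy: least fixpoint, start Z0 = {Reset, Grant, Retry, Idle}, add states with every successor in Z. Already a fixed point.
Sat(AF busy) = {Reset, Grant, Retry, Idle}
E[done U AF busy]: least fixpoint, start Z0 = Sat(AF busy) = {Reset, Grant, Retry, Idle}, add states in Sat(done) with some successor in Z. Already a fixed point.
Sat(E[done U AF busy]) = {Reset, Grant, Retry, Idle}
Idle ∈ Sat(E[done U AF busy]) = {Reset, Grant, Retry, Idle}, so the formula holds at Idle.

Yes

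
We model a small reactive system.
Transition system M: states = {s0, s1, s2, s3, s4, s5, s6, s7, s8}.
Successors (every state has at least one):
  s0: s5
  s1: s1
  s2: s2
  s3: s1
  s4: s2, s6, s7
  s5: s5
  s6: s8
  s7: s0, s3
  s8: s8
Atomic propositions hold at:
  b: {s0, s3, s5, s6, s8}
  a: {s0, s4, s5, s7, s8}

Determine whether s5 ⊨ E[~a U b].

Yes

Sat(~a) = {s1, s2, s3, s6}
E[~a U b]: least fixpoint, start Z0 = Sat(b) = {s0, s3, s5, s6, s8}, add states in Sat(~a) with some successor in Z. Already a fixed point.
Sat(E[~a U b]) = {s0, s3, s5, s6, s8}
s5 ∈ Sat(E[~a U b]) = {s0, s3, s5, s6, s8}, so the formula holds at s5.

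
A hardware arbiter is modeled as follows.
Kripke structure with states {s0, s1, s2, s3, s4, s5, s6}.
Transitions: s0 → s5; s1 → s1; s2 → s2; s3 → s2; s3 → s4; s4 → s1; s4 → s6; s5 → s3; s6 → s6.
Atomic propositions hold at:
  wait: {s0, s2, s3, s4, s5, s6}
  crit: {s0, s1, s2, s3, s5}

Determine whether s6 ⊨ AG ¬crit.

Yes

Sat(¬crit) = {s4, s6}
AG ¬crit: greatest fixpoint, start Z0 = {s4, s6}, keep only states in Sat with every successor in Z. Z1 = {s6}; fixed.
Sat(AG ¬crit) = {s6}
s6 ∈ Sat(AG ¬crit) = {s6}, so the formula holds at s6.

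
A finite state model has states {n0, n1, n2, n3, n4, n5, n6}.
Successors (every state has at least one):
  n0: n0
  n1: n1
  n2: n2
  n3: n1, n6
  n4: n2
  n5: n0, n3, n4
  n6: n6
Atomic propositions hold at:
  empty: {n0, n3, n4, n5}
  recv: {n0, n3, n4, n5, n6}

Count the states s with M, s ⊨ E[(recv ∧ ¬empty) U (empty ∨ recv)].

5

Sat(¬empty) = {n1, n2, n6}
Sat(recv ∧ ¬empty) = {n6}
Sat(empty ∨ recv) = {n0, n3, n4, n5, n6}
E[(recv ∧ ¬empty) U (empty ∨ recv)]: least fixpoint, start Z0 = Sat((empty ∨ recv)) = {n0, n3, n4, n5, n6}, add states in Sat(recv ∧ ¬empty) with some successor in Z. Already a fixed point.
Sat(E[(recv ∧ ¬empty) U (empty ∨ recv)]) = {n0, n3, n4, n5, n6}
|Sat(E[(recv ∧ ¬empty) U (empty ∨ recv)])| = |{n0, n3, n4, n5, n6}| = 5.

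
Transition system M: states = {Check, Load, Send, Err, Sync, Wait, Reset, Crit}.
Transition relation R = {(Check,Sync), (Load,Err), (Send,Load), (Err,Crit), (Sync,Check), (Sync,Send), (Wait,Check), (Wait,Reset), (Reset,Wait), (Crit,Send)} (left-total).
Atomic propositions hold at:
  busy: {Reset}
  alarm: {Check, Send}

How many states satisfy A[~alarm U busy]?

Sat(~alarm) = {Load, Err, Sync, Wait, Reset, Crit}
A[~alarm U busy]: least fixpoint, start Z0 = Sat(busy) = {Reset}, add states in Sat(~alarm) with every successor in Z. Already a fixed point.
Sat(A[~alarm U busy]) = {Reset}
|Sat(A[~alarm U busy])| = |{Reset}| = 1.

1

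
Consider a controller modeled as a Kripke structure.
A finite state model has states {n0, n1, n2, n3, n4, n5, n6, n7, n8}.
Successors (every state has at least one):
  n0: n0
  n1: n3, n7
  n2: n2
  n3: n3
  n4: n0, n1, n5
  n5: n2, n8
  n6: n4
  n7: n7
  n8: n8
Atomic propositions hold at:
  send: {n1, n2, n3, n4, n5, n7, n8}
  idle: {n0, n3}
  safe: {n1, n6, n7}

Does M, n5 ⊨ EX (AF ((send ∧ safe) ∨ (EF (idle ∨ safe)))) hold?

Sat(send ∧ safe) = {n1, n7}
Sat(idle ∨ safe) = {n0, n1, n3, n6, n7}
EF (idle ∨ safe): least fixpoint, start Z0 = {n0, n1, n3, n6, n7}, add states with some successor in Z. Z1 = {n0, n1, n3, n4, n6, n7}; fixed.
Sat(EF (idle ∨ safe)) = {n0, n1, n3, n4, n6, n7}
Sat((send ∧ safe) ∨ (EF (idle ∨ safe))) = {n0, n1, n3, n4, n6, n7}
AF ((send ∧ safe) ∨ (EF (idle ∨ safe))): least fixpoint, start Z0 = {n0, n1, n3, n4, n6, n7}, add states with every successor in Z. Already a fixed point.
Sat(AF ((send ∧ safe) ∨ (EF (idle ∨ safe)))) = {n0, n1, n3, n4, n6, n7}
Sat(EX (AF ((send ∧ safe) ∨ (EF (idle ∨ safe))))) = {s : some successor in {n0, n1, n3, n4, n6, n7}} = {n0, n1, n3, n4, n6, n7}
n5 ∉ Sat(EX (AF ((send ∧ safe) ∨ (EF (idle ∨ safe))))) = {n0, n1, n3, n4, n6, n7}, so the formula does not hold at n5.

No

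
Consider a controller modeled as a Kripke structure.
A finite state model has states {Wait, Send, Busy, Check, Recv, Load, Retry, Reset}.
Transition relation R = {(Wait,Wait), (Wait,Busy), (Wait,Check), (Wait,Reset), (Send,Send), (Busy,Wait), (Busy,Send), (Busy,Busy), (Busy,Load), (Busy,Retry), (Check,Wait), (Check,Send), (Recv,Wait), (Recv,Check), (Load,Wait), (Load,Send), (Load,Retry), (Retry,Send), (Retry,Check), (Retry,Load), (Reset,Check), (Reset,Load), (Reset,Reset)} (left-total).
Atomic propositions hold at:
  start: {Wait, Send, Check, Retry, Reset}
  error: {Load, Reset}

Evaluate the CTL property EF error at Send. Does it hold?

No

EF error: least fixpoint, start Z0 = {Load, Reset}, add states with some successor in Z. Z1 = {Wait, Busy, Load, Retry, Reset}; Z2 = {Wait, Busy, Check, Recv, Load, Retry, Reset}; fixed.
Sat(EF error) = {Wait, Busy, Check, Recv, Load, Retry, Reset}
Send ∉ Sat(EF error) = {Wait, Busy, Check, Recv, Load, Retry, Reset}, so the formula does not hold at Send.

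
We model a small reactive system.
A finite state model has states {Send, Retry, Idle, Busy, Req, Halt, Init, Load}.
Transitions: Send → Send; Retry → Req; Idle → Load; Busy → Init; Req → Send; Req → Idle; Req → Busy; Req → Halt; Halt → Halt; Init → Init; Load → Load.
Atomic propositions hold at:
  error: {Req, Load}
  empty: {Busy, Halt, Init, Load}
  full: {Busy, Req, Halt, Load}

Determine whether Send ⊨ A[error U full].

A[error U full]: least fixpoint, start Z0 = Sat(full) = {Busy, Req, Halt, Load}, add states in Sat(error) with every successor in Z. Already a fixed point.
Sat(A[error U full]) = {Busy, Req, Halt, Load}
Send ∉ Sat(A[error U full]) = {Busy, Req, Halt, Load}, so the formula does not hold at Send.

No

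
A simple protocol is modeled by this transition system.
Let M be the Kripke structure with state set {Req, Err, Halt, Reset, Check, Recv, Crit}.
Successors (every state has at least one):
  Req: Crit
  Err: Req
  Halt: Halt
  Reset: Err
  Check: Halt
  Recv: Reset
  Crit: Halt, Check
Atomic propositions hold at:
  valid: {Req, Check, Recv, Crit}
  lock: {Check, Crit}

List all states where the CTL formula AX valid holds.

{Req, Err}

Sat(AX valid) = {s : every successor in {Req, Check, Recv, Crit}} = {Req, Err}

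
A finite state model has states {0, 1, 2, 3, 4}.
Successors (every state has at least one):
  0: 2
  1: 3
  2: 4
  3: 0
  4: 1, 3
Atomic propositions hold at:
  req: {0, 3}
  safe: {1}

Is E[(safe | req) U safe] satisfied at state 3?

Sat(safe | req) = {0, 1, 3}
E[(safe | req) U safe]: least fixpoint, start Z0 = Sat(safe) = {1}, add states in Sat(safe | req) with some successor in Z. Already a fixed point.
Sat(E[(safe | req) U safe]) = {1}
3 ∉ Sat(E[(safe | req) U safe]) = {1}, so the formula does not hold at 3.

No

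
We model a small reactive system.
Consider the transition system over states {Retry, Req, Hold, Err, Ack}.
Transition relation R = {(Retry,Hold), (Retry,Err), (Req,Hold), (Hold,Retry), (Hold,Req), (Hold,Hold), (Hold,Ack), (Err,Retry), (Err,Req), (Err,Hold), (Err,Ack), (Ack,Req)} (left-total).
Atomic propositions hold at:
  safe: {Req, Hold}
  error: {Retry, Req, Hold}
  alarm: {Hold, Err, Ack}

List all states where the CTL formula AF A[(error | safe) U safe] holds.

Sat(error | safe) = {Retry, Req, Hold}
A[(error | safe) U safe]: least fixpoint, start Z0 = Sat(safe) = {Req, Hold}, add states in Sat(error | safe) with every successor in Z. Already a fixed point.
Sat(A[(error | safe) U safe]) = {Req, Hold}
AF A[(error | safe) U safe]: least fixpoint, start Z0 = {Req, Hold}, add states with every successor in Z. Z1 = {Req, Hold, Ack}; fixed.
Sat(AF A[(error | safe) U safe]) = {Req, Hold, Ack}

{Req, Hold, Ack}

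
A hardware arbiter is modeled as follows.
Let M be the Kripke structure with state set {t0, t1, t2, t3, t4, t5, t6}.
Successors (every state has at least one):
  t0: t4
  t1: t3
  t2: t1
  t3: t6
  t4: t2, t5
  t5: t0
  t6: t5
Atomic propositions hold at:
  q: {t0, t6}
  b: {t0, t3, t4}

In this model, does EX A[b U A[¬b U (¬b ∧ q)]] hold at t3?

Yes

Sat(¬b) = {t1, t2, t5, t6}
Sat(¬b ∧ q) = {t6}
A[¬b U (¬b ∧ q)]: least fixpoint, start Z0 = Sat((¬b ∧ q)) = {t6}, add states in Sat(¬b) with every successor in Z. Already a fixed point.
Sat(A[¬b U (¬b ∧ q)]) = {t6}
A[b U A[¬b U (¬b ∧ q)]]: least fixpoint, start Z0 = Sat(A[¬b U (¬b ∧ q)]) = {t6}, add states in Sat(b) with every successor in Z. Z1 = {t3, t6}; fixed.
Sat(A[b U A[¬b U (¬b ∧ q)]]) = {t3, t6}
Sat(EX A[b U A[¬b U (¬b ∧ q)]]) = {s : some successor in {t3, t6}} = {t1, t3}
t3 ∈ Sat(EX A[b U A[¬b U (¬b ∧ q)]]) = {t1, t3}, so the formula holds at t3.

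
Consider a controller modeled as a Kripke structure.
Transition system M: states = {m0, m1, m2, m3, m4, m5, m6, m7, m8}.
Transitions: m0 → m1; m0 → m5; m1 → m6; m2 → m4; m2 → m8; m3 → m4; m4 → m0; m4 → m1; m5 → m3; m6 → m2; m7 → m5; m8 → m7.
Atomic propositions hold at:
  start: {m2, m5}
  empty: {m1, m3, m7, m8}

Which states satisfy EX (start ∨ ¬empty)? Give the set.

{m0, m1, m2, m3, m4, m6, m7}

Sat(¬empty) = {m0, m2, m4, m5, m6}
Sat(start ∨ ¬empty) = {m0, m2, m4, m5, m6}
Sat(EX (start ∨ ¬empty)) = {s : some successor in {m0, m2, m4, m5, m6}} = {m0, m1, m2, m3, m4, m6, m7}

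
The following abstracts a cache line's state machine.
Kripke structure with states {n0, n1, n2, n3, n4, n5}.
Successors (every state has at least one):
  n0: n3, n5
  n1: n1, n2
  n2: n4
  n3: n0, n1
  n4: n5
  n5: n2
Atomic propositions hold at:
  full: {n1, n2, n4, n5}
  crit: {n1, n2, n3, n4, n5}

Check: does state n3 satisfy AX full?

No

Sat(AX full) = {s : every successor in {n1, n2, n4, n5}} = {n1, n2, n4, n5}
n3 ∉ Sat(AX full) = {n1, n2, n4, n5}, so the formula does not hold at n3.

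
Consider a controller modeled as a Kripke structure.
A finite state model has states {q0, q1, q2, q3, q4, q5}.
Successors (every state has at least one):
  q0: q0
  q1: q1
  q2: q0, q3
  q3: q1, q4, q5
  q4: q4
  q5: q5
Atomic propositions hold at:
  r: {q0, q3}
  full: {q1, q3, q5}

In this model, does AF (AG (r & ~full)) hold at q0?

Yes

Sat(~full) = {q0, q2, q4}
Sat(r & ~full) = {q0}
AG (r & ~full): greatest fixpoint, start Z0 = {q0}, keep only states in Sat with every successor in Z. Already a fixed point.
Sat(AG (r & ~full)) = {q0}
AF (AG (r & ~full)): least fixpoint, start Z0 = {q0}, add states with every successor in Z. Already a fixed point.
Sat(AF (AG (r & ~full))) = {q0}
q0 ∈ Sat(AF (AG (r & ~full))) = {q0}, so the formula holds at q0.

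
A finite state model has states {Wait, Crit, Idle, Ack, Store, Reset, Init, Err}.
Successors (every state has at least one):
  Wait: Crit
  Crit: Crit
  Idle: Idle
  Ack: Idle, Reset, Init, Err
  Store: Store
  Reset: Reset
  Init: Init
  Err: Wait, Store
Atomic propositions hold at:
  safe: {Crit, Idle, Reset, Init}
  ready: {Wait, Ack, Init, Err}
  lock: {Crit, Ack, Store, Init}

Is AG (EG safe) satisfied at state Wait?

EG safe: greatest fixpoint, start Z0 = {Crit, Idle, Reset, Init}, keep only states in Sat with some successor in Z. Already a fixed point.
Sat(EG safe) = {Crit, Idle, Reset, Init}
AG (EG safe): greatest fixpoint, start Z0 = {Crit, Idle, Reset, Init}, keep only states in Sat with every successor in Z. Already a fixed point.
Sat(AG (EG safe)) = {Crit, Idle, Reset, Init}
Wait ∉ Sat(AG (EG safe)) = {Crit, Idle, Reset, Init}, so the formula does not hold at Wait.

No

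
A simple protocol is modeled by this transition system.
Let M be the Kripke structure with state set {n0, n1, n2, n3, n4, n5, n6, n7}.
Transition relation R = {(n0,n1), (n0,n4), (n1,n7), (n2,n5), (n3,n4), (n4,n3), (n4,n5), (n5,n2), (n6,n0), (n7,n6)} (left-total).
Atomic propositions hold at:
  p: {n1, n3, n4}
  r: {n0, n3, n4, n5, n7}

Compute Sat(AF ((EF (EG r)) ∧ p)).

EG r: greatest fixpoint, start Z0 = {n0, n3, n4, n5, n7}, keep only states in Sat with some successor in Z. Z1 = {n0, n3, n4}; fixed.
Sat(EG r) = {n0, n3, n4}
EF (EG r): least fixpoint, start Z0 = {n0, n3, n4}, add states with some successor in Z. Z1 = {n0, n3, n4, n6}; Z2 = {n0, n3, n4, n6, n7}; Z3 = {n0, n1, n3, n4, n6, n7}; fixed.
Sat(EF (EG r)) = {n0, n1, n3, n4, n6, n7}
Sat((EF (EG r)) ∧ p) = {n1, n3, n4}
AF ((EF (EG r)) ∧ p): least fixpoint, start Z0 = {n1, n3, n4}, add states with every successor in Z. Z1 = {n0, n1, n3, n4}; Z2 = {n0, n1, n3, n4, n6}; Z3 = {n0, n1, n3, n4, n6, n7}; fixed.
Sat(AF ((EF (EG r)) ∧ p)) = {n0, n1, n3, n4, n6, n7}

{n0, n1, n3, n4, n6, n7}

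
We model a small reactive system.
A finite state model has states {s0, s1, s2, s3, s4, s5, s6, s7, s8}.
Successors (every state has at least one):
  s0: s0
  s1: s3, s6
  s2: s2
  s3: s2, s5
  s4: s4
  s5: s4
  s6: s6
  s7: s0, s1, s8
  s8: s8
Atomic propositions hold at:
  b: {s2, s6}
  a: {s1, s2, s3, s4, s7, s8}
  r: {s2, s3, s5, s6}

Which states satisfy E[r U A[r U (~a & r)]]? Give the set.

Sat(~a) = {s0, s5, s6}
Sat(~a & r) = {s5, s6}
A[r U (~a & r)]: least fixpoint, start Z0 = Sat((~a & r)) = {s5, s6}, add states in Sat(r) with every successor in Z. Already a fixed point.
Sat(A[r U (~a & r)]) = {s5, s6}
E[r U A[r U (~a & r)]]: least fixpoint, start Z0 = Sat(A[r U (~a & r)]) = {s5, s6}, add states in Sat(r) with some successor in Z. Z1 = {s3, s5, s6}; fixed.
Sat(E[r U A[r U (~a & r)]]) = {s3, s5, s6}

{s3, s5, s6}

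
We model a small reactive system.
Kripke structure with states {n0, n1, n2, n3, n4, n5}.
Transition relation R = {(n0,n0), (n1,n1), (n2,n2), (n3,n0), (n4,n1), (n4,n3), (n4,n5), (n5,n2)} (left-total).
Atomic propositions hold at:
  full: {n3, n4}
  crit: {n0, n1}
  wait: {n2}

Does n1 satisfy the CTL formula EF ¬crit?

Sat(¬crit) = {n2, n3, n4, n5}
EF ¬crit: least fixpoint, start Z0 = {n2, n3, n4, n5}, add states with some successor in Z. Already a fixed point.
Sat(EF ¬crit) = {n2, n3, n4, n5}
n1 ∉ Sat(EF ¬crit) = {n2, n3, n4, n5}, so the formula does not hold at n1.

No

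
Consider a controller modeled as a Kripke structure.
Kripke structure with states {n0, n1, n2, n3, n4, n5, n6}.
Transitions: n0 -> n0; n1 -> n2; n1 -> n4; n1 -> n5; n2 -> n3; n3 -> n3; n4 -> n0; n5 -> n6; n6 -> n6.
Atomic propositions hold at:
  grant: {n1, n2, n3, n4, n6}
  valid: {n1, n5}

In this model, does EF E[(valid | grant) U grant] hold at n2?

Yes

Sat(valid | grant) = {n1, n2, n3, n4, n5, n6}
E[(valid | grant) U grant]: least fixpoint, start Z0 = Sat(grant) = {n1, n2, n3, n4, n6}, add states in Sat(valid | grant) with some successor in Z. Z1 = {n1, n2, n3, n4, n5, n6}; fixed.
Sat(E[(valid | grant) U grant]) = {n1, n2, n3, n4, n5, n6}
EF E[(valid | grant) U grant]: least fixpoint, start Z0 = {n1, n2, n3, n4, n5, n6}, add states with some successor in Z. Already a fixed point.
Sat(EF E[(valid | grant) U grant]) = {n1, n2, n3, n4, n5, n6}
n2 ∈ Sat(EF E[(valid | grant) U grant]) = {n1, n2, n3, n4, n5, n6}, so the formula holds at n2.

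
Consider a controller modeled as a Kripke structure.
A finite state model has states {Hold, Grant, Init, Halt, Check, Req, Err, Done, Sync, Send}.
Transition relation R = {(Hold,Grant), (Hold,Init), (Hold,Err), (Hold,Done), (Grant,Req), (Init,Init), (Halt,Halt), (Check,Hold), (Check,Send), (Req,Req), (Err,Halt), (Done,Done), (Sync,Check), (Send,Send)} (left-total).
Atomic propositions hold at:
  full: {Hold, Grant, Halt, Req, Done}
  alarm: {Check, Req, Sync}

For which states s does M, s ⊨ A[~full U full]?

Sat(~full) = {Init, Check, Err, Sync, Send}
A[~full U full]: least fixpoint, start Z0 = Sat(full) = {Hold, Grant, Halt, Req, Done}, add states in Sat(~full) with every successor in Z. Z1 = {Hold, Grant, Halt, Req, Err, Done}; fixed.
Sat(A[~full U full]) = {Hold, Grant, Halt, Req, Err, Done}

{Hold, Grant, Halt, Req, Err, Done}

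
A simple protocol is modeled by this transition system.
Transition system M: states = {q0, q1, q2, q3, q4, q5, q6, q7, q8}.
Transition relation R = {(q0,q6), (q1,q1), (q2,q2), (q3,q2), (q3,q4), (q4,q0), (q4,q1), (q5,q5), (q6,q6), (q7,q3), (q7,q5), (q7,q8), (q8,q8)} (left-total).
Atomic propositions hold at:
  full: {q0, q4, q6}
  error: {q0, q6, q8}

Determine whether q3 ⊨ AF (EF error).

Yes

EF error: least fixpoint, start Z0 = {q0, q6, q8}, add states with some successor in Z. Z1 = {q0, q4, q6, q7, q8}; Z2 = {q0, q3, q4, q6, q7, q8}; fixed.
Sat(EF error) = {q0, q3, q4, q6, q7, q8}
AF (EF error): least fixpoint, start Z0 = {q0, q3, q4, q6, q7, q8}, add states with every successor in Z. Already a fixed point.
Sat(AF (EF error)) = {q0, q3, q4, q6, q7, q8}
q3 ∈ Sat(AF (EF error)) = {q0, q3, q4, q6, q7, q8}, so the formula holds at q3.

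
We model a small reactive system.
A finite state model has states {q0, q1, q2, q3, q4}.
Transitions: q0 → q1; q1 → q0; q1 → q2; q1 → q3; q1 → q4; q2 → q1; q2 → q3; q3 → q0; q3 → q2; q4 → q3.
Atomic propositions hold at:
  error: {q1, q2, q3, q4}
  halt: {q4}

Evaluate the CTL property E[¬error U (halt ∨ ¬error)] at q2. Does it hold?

No

Sat(¬error) = {q0}
Sat(halt ∨ ¬error) = {q0, q4}
E[¬error U (halt ∨ ¬error)]: least fixpoint, start Z0 = Sat((halt ∨ ¬error)) = {q0, q4}, add states in Sat(¬error) with some successor in Z. Already a fixed point.
Sat(E[¬error U (halt ∨ ¬error)]) = {q0, q4}
q2 ∉ Sat(E[¬error U (halt ∨ ¬error)]) = {q0, q4}, so the formula does not hold at q2.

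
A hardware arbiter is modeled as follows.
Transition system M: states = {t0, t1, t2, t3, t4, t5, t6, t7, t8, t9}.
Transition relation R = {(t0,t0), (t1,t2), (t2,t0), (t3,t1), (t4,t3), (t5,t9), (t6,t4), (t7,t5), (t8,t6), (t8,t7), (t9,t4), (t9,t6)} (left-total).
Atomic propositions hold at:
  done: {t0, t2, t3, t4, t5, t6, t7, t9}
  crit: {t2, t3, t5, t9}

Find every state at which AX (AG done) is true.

AG done: greatest fixpoint, start Z0 = {t0, t2, t3, t4, t5, t6, t7, t9}, keep only states in Sat with every successor in Z. Z1 = {t0, t2, t4, t5, t6, t7, t9}; Z2 = {t0, t2, t5, t6, t7, t9}; Z3 = {t0, t2, t5, t7}; Z4 = {t0, t2, t7}; Z5 = {t0, t2}; fixed.
Sat(AG done) = {t0, t2}
Sat(AX (AG done)) = {s : every successor in {t0, t2}} = {t0, t1, t2}

{t0, t1, t2}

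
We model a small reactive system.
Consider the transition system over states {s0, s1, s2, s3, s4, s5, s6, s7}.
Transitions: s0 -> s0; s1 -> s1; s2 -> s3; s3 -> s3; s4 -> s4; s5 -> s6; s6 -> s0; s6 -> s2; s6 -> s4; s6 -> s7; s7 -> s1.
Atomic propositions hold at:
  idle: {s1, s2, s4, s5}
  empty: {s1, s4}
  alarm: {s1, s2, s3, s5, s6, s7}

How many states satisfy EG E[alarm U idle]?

5

E[alarm U idle]: least fixpoint, start Z0 = Sat(idle) = {s1, s2, s4, s5}, add states in Sat(alarm) with some successor in Z. Z1 = {s1, s2, s4, s5, s6, s7}; fixed.
Sat(E[alarm U idle]) = {s1, s2, s4, s5, s6, s7}
EG E[alarm U idle]: greatest fixpoint, start Z0 = {s1, s2, s4, s5, s6, s7}, keep only states in Sat with some successor in Z. Z1 = {s1, s4, s5, s6, s7}; fixed.
Sat(EG E[alarm U idle]) = {s1, s4, s5, s6, s7}
|Sat(EG E[alarm U idle])| = |{s1, s4, s5, s6, s7}| = 5.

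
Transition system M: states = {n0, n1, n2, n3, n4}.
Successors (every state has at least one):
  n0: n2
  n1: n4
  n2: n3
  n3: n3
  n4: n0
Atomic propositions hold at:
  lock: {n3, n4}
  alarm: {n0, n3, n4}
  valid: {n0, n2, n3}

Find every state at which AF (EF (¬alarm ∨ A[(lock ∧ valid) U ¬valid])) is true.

Sat(¬alarm) = {n1, n2}
Sat(lock ∧ valid) = {n3}
Sat(¬valid) = {n1, n4}
A[(lock ∧ valid) U ¬valid]: least fixpoint, start Z0 = Sat(¬valid) = {n1, n4}, add states in Sat(lock ∧ valid) with every successor in Z. Already a fixed point.
Sat(A[(lock ∧ valid) U ¬valid]) = {n1, n4}
Sat(¬alarm ∨ A[(lock ∧ valid) U ¬valid]) = {n1, n2, n4}
EF (¬alarm ∨ A[(lock ∧ valid) U ¬valid]): least fixpoint, start Z0 = {n1, n2, n4}, add states with some successor in Z. Z1 = {n0, n1, n2, n4}; fixed.
Sat(EF (¬alarm ∨ A[(lock ∧ valid) U ¬valid])) = {n0, n1, n2, n4}
AF (EF (¬alarm ∨ A[(lock ∧ valid) U ¬valid])): least fixpoint, start Z0 = {n0, n1, n2, n4}, add states with every successor in Z. Already a fixed point.
Sat(AF (EF (¬alarm ∨ A[(lock ∧ valid) U ¬valid]))) = {n0, n1, n2, n4}

{n0, n1, n2, n4}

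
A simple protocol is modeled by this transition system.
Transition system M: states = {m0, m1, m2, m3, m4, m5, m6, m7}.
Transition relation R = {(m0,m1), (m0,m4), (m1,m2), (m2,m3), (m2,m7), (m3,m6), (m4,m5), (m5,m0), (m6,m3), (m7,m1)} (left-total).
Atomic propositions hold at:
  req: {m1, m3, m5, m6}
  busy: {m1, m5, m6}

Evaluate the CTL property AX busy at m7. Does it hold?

Sat(AX busy) = {s : every successor in {m1, m5, m6}} = {m3, m4, m7}
m7 ∈ Sat(AX busy) = {m3, m4, m7}, so the formula holds at m7.

Yes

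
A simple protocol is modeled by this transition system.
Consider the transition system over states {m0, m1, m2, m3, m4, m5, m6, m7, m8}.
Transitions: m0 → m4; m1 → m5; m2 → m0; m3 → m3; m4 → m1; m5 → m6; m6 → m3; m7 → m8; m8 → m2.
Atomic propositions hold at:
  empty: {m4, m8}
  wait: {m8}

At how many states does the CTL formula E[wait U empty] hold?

2

E[wait U empty]: least fixpoint, start Z0 = Sat(empty) = {m4, m8}, add states in Sat(wait) with some successor in Z. Already a fixed point.
Sat(E[wait U empty]) = {m4, m8}
|Sat(E[wait U empty])| = |{m4, m8}| = 2.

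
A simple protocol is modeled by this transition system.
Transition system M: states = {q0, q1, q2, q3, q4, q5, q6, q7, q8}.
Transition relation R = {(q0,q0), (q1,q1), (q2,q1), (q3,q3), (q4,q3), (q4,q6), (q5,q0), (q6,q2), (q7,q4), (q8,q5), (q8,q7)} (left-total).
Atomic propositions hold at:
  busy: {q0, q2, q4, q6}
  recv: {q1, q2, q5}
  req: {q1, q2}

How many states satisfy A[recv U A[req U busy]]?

A[req U busy]: least fixpoint, start Z0 = Sat(busy) = {q0, q2, q4, q6}, add states in Sat(req) with every successor in Z. Already a fixed point.
Sat(A[req U busy]) = {q0, q2, q4, q6}
A[recv U A[req U busy]]: least fixpoint, start Z0 = Sat(A[req U busy]) = {q0, q2, q4, q6}, add states in Sat(recv) with every successor in Z. Z1 = {q0, q2, q4, q5, q6}; fixed.
Sat(A[recv U A[req U busy]]) = {q0, q2, q4, q5, q6}
|Sat(A[recv U A[req U busy]])| = |{q0, q2, q4, q5, q6}| = 5.

5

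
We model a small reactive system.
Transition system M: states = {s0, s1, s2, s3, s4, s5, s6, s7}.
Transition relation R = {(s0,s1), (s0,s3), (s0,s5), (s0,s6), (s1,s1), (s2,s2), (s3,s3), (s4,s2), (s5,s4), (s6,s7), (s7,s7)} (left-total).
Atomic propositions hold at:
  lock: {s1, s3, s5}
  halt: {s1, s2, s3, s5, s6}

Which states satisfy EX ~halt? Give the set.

{s5, s6, s7}

Sat(~halt) = {s0, s4, s7}
Sat(EX ~halt) = {s : some successor in {s0, s4, s7}} = {s5, s6, s7}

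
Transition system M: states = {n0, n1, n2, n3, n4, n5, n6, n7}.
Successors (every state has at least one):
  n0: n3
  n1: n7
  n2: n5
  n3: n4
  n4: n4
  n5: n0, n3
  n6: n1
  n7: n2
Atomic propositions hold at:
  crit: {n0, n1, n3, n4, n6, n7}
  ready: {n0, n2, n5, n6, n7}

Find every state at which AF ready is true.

{n0, n1, n2, n5, n6, n7}

AF ready: least fixpoint, start Z0 = {n0, n2, n5, n6, n7}, add states with every successor in Z. Z1 = {n0, n1, n2, n5, n6, n7}; fixed.
Sat(AF ready) = {n0, n1, n2, n5, n6, n7}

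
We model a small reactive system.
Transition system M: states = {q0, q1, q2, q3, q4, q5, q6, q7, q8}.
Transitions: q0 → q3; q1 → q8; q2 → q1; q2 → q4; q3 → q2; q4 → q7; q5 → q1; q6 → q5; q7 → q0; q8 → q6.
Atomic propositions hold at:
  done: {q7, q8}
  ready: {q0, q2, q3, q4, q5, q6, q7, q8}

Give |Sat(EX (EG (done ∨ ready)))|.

Sat(done ∨ ready) = {q0, q2, q3, q4, q5, q6, q7, q8}
EG (done ∨ ready): greatest fixpoint, start Z0 = {q0, q2, q3, q4, q5, q6, q7, q8}, keep only states in Sat with some successor in Z. Z1 = {q0, q2, q3, q4, q6, q7, q8}; Z2 = {q0, q2, q3, q4, q7, q8}; Z3 = {q0, q2, q3, q4, q7}; fixed.
Sat(EG (done ∨ ready)) = {q0, q2, q3, q4, q7}
Sat(EX (EG (done ∨ ready))) = {s : some successor in {q0, q2, q3, q4, q7}} = {q0, q2, q3, q4, q7}
|Sat(EX (EG (done ∨ ready)))| = |{q0, q2, q3, q4, q7}| = 5.

5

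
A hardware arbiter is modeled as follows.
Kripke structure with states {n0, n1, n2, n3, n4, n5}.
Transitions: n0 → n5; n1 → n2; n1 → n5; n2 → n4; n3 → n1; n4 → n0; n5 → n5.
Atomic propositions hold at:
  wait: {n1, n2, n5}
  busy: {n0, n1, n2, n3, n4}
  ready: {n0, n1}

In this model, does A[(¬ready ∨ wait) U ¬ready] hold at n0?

Sat(¬ready) = {n2, n3, n4, n5}
Sat(¬ready ∨ wait) = {n1, n2, n3, n4, n5}
A[(¬ready ∨ wait) U ¬ready]: least fixpoint, start Z0 = Sat(¬ready) = {n2, n3, n4, n5}, add states in Sat(¬ready ∨ wait) with every successor in Z. Z1 = {n1, n2, n3, n4, n5}; fixed.
Sat(A[(¬ready ∨ wait) U ¬ready]) = {n1, n2, n3, n4, n5}
n0 ∉ Sat(A[(¬ready ∨ wait) U ¬ready]) = {n1, n2, n3, n4, n5}, so the formula does not hold at n0.

No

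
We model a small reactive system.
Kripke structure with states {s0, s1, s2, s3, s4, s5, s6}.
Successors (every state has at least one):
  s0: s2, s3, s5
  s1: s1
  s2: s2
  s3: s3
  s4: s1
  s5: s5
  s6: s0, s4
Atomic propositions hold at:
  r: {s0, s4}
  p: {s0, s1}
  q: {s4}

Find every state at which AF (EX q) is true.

Sat(EX q) = {s : some successor in {s4}} = {s6}
AF (EX q): least fixpoint, start Z0 = {s6}, add states with every successor in Z. Already a fixed point.
Sat(AF (EX q)) = {s6}

{s6}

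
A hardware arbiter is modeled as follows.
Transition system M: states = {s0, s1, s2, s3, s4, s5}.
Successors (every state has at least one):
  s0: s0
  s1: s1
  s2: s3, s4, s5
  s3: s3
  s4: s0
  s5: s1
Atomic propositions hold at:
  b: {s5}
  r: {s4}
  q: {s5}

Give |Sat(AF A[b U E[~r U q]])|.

2

Sat(~r) = {s0, s1, s2, s3, s5}
E[~r U q]: least fixpoint, start Z0 = Sat(q) = {s5}, add states in Sat(~r) with some successor in Z. Z1 = {s2, s5}; fixed.
Sat(E[~r U q]) = {s2, s5}
A[b U E[~r U q]]: least fixpoint, start Z0 = Sat(E[~r U q]) = {s2, s5}, add states in Sat(b) with every successor in Z. Already a fixed point.
Sat(A[b U E[~r U q]]) = {s2, s5}
AF A[b U E[~r U q]]: least fixpoint, start Z0 = {s2, s5}, add states with every successor in Z. Already a fixed point.
Sat(AF A[b U E[~r U q]]) = {s2, s5}
|Sat(AF A[b U E[~r U q]])| = |{s2, s5}| = 2.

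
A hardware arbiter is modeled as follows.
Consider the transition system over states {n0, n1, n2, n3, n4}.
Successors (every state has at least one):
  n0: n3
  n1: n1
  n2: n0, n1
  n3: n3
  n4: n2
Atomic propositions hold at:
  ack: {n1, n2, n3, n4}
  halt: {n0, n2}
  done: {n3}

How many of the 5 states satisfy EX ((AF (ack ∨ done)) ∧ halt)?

2

Sat(ack ∨ done) = {n1, n2, n3, n4}
AF (ack ∨ done): least fixpoint, start Z0 = {n1, n2, n3, n4}, add states with every successor in Z. Z1 = {n0, n1, n2, n3, n4}; fixed.
Sat(AF (ack ∨ done)) = {n0, n1, n2, n3, n4}
Sat((AF (ack ∨ done)) ∧ halt) = {n0, n2}
Sat(EX ((AF (ack ∨ done)) ∧ halt)) = {s : some successor in {n0, n2}} = {n2, n4}
|Sat(EX ((AF (ack ∨ done)) ∧ halt))| = |{n2, n4}| = 2.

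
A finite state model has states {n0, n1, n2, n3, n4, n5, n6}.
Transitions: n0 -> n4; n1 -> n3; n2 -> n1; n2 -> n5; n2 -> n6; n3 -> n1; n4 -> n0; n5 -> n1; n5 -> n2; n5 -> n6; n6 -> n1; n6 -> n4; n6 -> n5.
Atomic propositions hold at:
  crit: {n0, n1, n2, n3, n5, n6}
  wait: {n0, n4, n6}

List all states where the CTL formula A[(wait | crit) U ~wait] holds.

Sat(wait | crit) = {n0, n1, n2, n3, n4, n5, n6}
Sat(~wait) = {n1, n2, n3, n5}
A[(wait | crit) U ~wait]: least fixpoint, start Z0 = Sat(~wait) = {n1, n2, n3, n5}, add states in Sat(wait | crit) with every successor in Z. Already a fixed point.
Sat(A[(wait | crit) U ~wait]) = {n1, n2, n3, n5}

{n1, n2, n3, n5}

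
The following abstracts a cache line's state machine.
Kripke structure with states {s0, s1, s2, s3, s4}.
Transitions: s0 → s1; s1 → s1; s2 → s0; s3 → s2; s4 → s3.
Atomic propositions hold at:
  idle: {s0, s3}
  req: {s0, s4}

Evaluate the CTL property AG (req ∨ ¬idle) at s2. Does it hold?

Yes

Sat(¬idle) = {s1, s2, s4}
Sat(req ∨ ¬idle) = {s0, s1, s2, s4}
AG (req ∨ ¬idle): greatest fixpoint, start Z0 = {s0, s1, s2, s4}, keep only states in Sat with every successor in Z. Z1 = {s0, s1, s2}; fixed.
Sat(AG (req ∨ ¬idle)) = {s0, s1, s2}
s2 ∈ Sat(AG (req ∨ ¬idle)) = {s0, s1, s2}, so the formula holds at s2.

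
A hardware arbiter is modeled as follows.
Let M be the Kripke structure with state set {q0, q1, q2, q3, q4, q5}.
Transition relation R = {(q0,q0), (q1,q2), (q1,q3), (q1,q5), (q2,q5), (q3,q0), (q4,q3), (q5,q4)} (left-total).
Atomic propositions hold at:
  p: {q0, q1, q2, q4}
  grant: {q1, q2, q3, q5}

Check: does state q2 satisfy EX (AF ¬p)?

Yes

Sat(¬p) = {q3, q5}
AF ¬p: least fixpoint, start Z0 = {q3, q5}, add states with every successor in Z. Z1 = {q2, q3, q4, q5}; Z2 = {q1, q2, q3, q4, q5}; fixed.
Sat(AF ¬p) = {q1, q2, q3, q4, q5}
Sat(EX (AF ¬p)) = {s : some successor in {q1, q2, q3, q4, q5}} = {q1, q2, q4, q5}
q2 ∈ Sat(EX (AF ¬p)) = {q1, q2, q4, q5}, so the formula holds at q2.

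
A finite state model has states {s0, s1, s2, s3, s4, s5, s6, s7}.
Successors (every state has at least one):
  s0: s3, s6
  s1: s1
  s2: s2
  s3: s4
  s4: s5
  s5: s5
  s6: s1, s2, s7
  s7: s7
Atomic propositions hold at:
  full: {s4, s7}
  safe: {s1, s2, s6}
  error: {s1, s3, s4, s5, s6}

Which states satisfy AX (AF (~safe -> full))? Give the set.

{s0, s1, s2, s3, s6, s7}

Sat(~safe) = {s0, s3, s4, s5, s7}
Sat(~safe -> full) = {s1, s2, s4, s6, s7}
AF (~safe -> full): least fixpoint, start Z0 = {s1, s2, s4, s6, s7}, add states with every successor in Z. Z1 = {s1, s2, s3, s4, s6, s7}; Z2 = {s0, s1, s2, s3, s4, s6, s7}; fixed.
Sat(AF (~safe -> full)) = {s0, s1, s2, s3, s4, s6, s7}
Sat(AX (AF (~safe -> full))) = {s : every successor in {s0, s1, s2, s3, s4, s6, s7}} = {s0, s1, s2, s3, s6, s7}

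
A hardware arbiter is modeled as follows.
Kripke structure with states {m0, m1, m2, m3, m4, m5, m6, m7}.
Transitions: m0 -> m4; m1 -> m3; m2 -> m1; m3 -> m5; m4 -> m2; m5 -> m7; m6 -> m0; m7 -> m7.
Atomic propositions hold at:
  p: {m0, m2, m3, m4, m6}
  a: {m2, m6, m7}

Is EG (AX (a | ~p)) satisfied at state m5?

Yes

Sat(~p) = {m1, m5, m7}
Sat(a | ~p) = {m1, m2, m5, m6, m7}
Sat(AX (a | ~p)) = {s : every successor in {m1, m2, m5, m6, m7}} = {m2, m3, m4, m5, m7}
EG (AX (a | ~p)): greatest fixpoint, start Z0 = {m2, m3, m4, m5, m7}, keep only states in Sat with some successor in Z. Z1 = {m3, m4, m5, m7}; Z2 = {m3, m5, m7}; fixed.
Sat(EG (AX (a | ~p))) = {m3, m5, m7}
m5 ∈ Sat(EG (AX (a | ~p))) = {m3, m5, m7}, so the formula holds at m5.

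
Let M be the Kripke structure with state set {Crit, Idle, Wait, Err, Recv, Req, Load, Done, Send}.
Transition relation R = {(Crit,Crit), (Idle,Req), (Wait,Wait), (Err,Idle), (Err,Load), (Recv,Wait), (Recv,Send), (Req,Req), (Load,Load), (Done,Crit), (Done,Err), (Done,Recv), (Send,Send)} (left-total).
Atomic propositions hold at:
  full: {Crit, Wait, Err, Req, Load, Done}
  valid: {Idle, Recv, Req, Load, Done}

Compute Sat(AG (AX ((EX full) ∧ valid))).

{Idle, Err, Req, Load}

Sat(EX full) = {s : some successor in {Crit, Wait, Err, Req, Load, Done}} = {Crit, Idle, Wait, Err, Recv, Req, Load, Done}
Sat((EX full) ∧ valid) = {Idle, Recv, Req, Load, Done}
Sat(AX ((EX full) ∧ valid)) = {s : every successor in {Idle, Recv, Req, Load, Done}} = {Idle, Err, Req, Load}
AG (AX ((EX full) ∧ valid)): greatest fixpoint, start Z0 = {Idle, Err, Req, Load}, keep only states in Sat with every successor in Z. Already a fixed point.
Sat(AG (AX ((EX full) ∧ valid))) = {Idle, Err, Req, Load}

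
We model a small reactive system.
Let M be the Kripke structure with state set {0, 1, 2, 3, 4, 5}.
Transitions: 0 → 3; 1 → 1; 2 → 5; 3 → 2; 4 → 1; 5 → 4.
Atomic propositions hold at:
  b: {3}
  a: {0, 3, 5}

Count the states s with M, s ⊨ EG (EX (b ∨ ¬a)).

Sat(¬a) = {1, 2, 4}
Sat(b ∨ ¬a) = {1, 2, 3, 4}
Sat(EX (b ∨ ¬a)) = {s : some successor in {1, 2, 3, 4}} = {0, 1, 3, 4, 5}
EG (EX (b ∨ ¬a)): greatest fixpoint, start Z0 = {0, 1, 3, 4, 5}, keep only states in Sat with some successor in Z. Z1 = {0, 1, 4, 5}; Z2 = {1, 4, 5}; fixed.
Sat(EG (EX (b ∨ ¬a))) = {1, 4, 5}
|Sat(EG (EX (b ∨ ¬a)))| = |{1, 4, 5}| = 3.

3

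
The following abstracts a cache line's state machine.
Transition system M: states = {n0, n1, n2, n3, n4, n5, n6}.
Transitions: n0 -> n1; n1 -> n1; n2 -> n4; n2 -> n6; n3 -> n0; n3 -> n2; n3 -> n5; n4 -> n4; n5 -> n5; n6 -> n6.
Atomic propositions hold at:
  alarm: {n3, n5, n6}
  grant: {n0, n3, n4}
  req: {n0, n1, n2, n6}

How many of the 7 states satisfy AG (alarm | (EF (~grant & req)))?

Sat(~grant) = {n1, n2, n5, n6}
Sat(~grant & req) = {n1, n2, n6}
EF (~grant & req): least fixpoint, start Z0 = {n1, n2, n6}, add states with some successor in Z. Z1 = {n0, n1, n2, n3, n6}; fixed.
Sat(EF (~grant & req)) = {n0, n1, n2, n3, n6}
Sat(alarm | (EF (~grant & req))) = {n0, n1, n2, n3, n5, n6}
AG (alarm | (EF (~grant & req))): greatest fixpoint, start Z0 = {n0, n1, n2, n3, n5, n6}, keep only states in Sat with every successor in Z. Z1 = {n0, n1, n3, n5, n6}; Z2 = {n0, n1, n5, n6}; fixed.
Sat(AG (alarm | (EF (~grant & req)))) = {n0, n1, n5, n6}
|Sat(AG (alarm | (EF (~grant & req))))| = |{n0, n1, n5, n6}| = 4.

4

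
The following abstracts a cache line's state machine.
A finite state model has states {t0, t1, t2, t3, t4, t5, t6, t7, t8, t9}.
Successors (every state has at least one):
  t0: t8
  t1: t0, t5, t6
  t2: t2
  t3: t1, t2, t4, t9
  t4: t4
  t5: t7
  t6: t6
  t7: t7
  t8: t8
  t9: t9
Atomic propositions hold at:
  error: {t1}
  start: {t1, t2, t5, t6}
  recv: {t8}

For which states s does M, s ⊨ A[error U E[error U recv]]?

E[error U recv]: least fixpoint, start Z0 = Sat(recv) = {t8}, add states in Sat(error) with some successor in Z. Already a fixed point.
Sat(E[error U recv]) = {t8}
A[error U E[error U recv]]: least fixpoint, start Z0 = Sat(E[error U recv]) = {t8}, add states in Sat(error) with every successor in Z. Already a fixed point.
Sat(A[error U E[error U recv]]) = {t8}

{t8}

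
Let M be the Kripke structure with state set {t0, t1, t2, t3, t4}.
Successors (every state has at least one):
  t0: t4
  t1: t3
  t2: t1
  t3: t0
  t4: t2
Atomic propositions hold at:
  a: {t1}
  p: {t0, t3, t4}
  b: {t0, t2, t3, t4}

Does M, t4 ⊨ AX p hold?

No

Sat(AX p) = {s : every successor in {t0, t3, t4}} = {t0, t1, t3}
t4 ∉ Sat(AX p) = {t0, t1, t3}, so the formula does not hold at t4.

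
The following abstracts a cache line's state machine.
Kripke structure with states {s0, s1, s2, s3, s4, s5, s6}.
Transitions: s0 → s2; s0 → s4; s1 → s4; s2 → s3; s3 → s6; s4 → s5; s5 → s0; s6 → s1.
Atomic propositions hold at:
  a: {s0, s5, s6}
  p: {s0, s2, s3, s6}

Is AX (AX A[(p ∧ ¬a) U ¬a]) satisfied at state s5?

Sat(¬a) = {s1, s2, s3, s4}
Sat(p ∧ ¬a) = {s2, s3}
A[(p ∧ ¬a) U ¬a]: least fixpoint, start Z0 = Sat(¬a) = {s1, s2, s3, s4}, add states in Sat(p ∧ ¬a) with every successor in Z. Already a fixed point.
Sat(A[(p ∧ ¬a) U ¬a]) = {s1, s2, s3, s4}
Sat(AX A[(p ∧ ¬a) U ¬a]) = {s : every successor in {s1, s2, s3, s4}} = {s0, s1, s2, s6}
Sat(AX (AX A[(p ∧ ¬a) U ¬a])) = {s : every successor in {s0, s1, s2, s6}} = {s3, s5, s6}
s5 ∈ Sat(AX (AX A[(p ∧ ¬a) U ¬a])) = {s3, s5, s6}, so the formula holds at s5.

Yes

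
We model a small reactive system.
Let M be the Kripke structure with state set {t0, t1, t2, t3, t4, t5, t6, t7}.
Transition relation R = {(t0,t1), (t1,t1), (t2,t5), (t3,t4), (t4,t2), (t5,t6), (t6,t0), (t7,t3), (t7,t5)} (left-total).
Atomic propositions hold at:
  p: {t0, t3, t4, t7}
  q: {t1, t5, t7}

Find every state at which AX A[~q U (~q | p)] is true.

Sat(~q) = {t0, t2, t3, t4, t6}
Sat(~q | p) = {t0, t2, t3, t4, t6, t7}
A[~q U (~q | p)]: least fixpoint, start Z0 = Sat((~q | p)) = {t0, t2, t3, t4, t6, t7}, add states in Sat(~q) with every successor in Z. Already a fixed point.
Sat(A[~q U (~q | p)]) = {t0, t2, t3, t4, t6, t7}
Sat(AX A[~q U (~q | p)]) = {s : every successor in {t0, t2, t3, t4, t6, t7}} = {t3, t4, t5, t6}

{t3, t4, t5, t6}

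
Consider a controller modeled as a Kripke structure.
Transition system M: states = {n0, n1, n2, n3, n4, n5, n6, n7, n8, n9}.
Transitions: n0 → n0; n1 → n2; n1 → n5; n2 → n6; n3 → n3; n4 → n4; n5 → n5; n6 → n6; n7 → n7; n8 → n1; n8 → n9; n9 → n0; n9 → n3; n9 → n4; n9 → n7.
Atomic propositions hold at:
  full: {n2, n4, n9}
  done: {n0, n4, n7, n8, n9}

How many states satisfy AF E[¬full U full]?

5

Sat(¬full) = {n0, n1, n3, n5, n6, n7, n8}
E[¬full U full]: least fixpoint, start Z0 = Sat(full) = {n2, n4, n9}, add states in Sat(¬full) with some successor in Z. Z1 = {n1, n2, n4, n8, n9}; fixed.
Sat(E[¬full U full]) = {n1, n2, n4, n8, n9}
AF E[¬full U full]: least fixpoint, start Z0 = {n1, n2, n4, n8, n9}, add states with every successor in Z. Already a fixed point.
Sat(AF E[¬full U full]) = {n1, n2, n4, n8, n9}
|Sat(AF E[¬full U full])| = |{n1, n2, n4, n8, n9}| = 5.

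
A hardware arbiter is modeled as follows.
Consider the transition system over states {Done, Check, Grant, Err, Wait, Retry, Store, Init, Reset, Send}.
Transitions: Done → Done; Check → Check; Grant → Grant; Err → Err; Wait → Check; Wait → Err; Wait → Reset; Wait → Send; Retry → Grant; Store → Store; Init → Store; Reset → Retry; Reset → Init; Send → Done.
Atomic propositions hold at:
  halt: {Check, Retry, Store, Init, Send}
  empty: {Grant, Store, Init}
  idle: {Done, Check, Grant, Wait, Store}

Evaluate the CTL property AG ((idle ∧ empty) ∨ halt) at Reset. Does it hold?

No

Sat(idle ∧ empty) = {Grant, Store}
Sat((idle ∧ empty) ∨ halt) = {Check, Grant, Retry, Store, Init, Send}
AG ((idle ∧ empty) ∨ halt): greatest fixpoint, start Z0 = {Check, Grant, Retry, Store, Init, Send}, keep only states in Sat with every successor in Z. Z1 = {Check, Grant, Retry, Store, Init}; fixed.
Sat(AG ((idle ∧ empty) ∨ halt)) = {Check, Grant, Retry, Store, Init}
Reset ∉ Sat(AG ((idle ∧ empty) ∨ halt)) = {Check, Grant, Retry, Store, Init}, so the formula does not hold at Reset.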